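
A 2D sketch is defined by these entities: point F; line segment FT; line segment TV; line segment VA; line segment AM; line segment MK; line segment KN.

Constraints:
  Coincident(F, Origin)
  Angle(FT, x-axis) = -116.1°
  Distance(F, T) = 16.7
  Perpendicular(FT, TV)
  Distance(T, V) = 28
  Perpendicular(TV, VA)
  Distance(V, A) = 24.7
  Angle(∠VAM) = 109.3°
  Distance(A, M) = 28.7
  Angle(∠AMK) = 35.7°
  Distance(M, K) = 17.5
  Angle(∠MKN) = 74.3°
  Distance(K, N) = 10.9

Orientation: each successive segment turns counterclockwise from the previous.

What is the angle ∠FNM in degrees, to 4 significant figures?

52.18°

F is at the origin; FT runs at -116.1° with length 16.7, so T = (-7.347, -15.00). The perpendicularity gives TV at right angles to FT, so TV runs at -26.10°; with |TV| = 28.0, V = (17.80, -27.32). TV is perpendicular to VA, so VA runs at 63.90°; with |VA| = 24.7, A = (28.66, -5.134). ∠VAM = 109.3° gives AM at 134.6° from the x-axis; with |AM| = 28.7, M = (8.512, 15.30). ∠AMK = 35.7° gives MK at -81.10° from the x-axis; with |MK| = 17.5, K = (11.22, -1.988). ∠MKN = 74.3° gives KN at 24.60° from the x-axis; with |KN| = 10.9, N = (21.13, 2.549). Then cos ∠FNM = NF·NM / (|NF||NM|), giving 52.18°.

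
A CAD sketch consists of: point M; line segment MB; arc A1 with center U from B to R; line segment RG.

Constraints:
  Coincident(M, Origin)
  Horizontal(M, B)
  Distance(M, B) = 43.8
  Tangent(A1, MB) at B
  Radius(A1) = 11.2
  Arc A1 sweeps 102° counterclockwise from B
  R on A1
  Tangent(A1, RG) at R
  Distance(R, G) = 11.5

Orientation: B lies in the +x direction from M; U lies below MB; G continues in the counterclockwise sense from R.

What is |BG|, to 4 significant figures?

26.22

M is at the origin; MB is horizontal with |MB| = 43.8 and B on the +x side, so B = (43.80, 0.000). A1 meets MB tangentially, so UB is at right angles to MB, so U = B + (0, -11.2) = (43.80, -11.20). On A1, B sits at bearing 90° from U; a 102° counterclockwise sweep puts R at bearing 192°, so R = U + 11.2·(cos 192°, sin 192°) = (32.84, -13.53). The tangent condition forces UR to be normal to RG, so RG runs along (−sin 192°, cos 192°); with |RG| = 11.5, G = (35.24, -24.78). Then |BG| = |G − B| = 26.22.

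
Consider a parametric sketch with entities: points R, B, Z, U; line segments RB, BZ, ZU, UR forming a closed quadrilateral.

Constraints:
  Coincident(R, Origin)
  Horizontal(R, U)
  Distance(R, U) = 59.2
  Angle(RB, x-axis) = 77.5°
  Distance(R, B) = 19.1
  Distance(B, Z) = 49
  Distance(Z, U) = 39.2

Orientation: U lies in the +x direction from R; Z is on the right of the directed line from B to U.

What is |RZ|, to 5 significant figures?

37.063

R is at the origin; R and U share the same y with |RU| = 59.2 and U in +x, so U = (59.2, 0). RB runs at 77.5° with |RB| = 19.1, so B = (4.1340, 18.647). Z is determined by |BZ| = 49.0 and |ZU| = 39.2 together: it lies at the intersection of circle(B, 49.0) and circle(U, 39.2). With |BU| = 58.138, the foot of the radical line on BU is 36.503 from B and the perpendicular offset is √(49.0² − 36.503²) = 32.689. Taking the right-of-BU solution: Z = (28.223, -24.023).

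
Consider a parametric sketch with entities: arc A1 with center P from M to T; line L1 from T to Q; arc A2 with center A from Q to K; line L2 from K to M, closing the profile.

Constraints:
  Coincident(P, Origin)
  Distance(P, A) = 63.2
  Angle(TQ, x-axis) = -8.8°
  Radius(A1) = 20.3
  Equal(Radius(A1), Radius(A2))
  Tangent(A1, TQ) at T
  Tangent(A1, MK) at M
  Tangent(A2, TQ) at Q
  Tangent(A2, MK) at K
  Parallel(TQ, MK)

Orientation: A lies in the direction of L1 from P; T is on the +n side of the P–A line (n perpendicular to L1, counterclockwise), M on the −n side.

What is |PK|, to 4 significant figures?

66.38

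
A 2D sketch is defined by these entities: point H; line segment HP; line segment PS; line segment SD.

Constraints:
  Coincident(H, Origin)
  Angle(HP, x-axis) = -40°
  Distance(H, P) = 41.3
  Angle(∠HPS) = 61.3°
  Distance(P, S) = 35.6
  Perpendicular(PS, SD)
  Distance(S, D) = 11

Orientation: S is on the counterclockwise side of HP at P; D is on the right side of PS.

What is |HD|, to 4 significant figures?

49.79

H is at the origin; HP runs at -40.0° with length 41.3, so P = 41.3·(cos -40.0°, sin -40.0°) = (31.64, -26.55). ∠HPS = 61.3°, so PS runs at -40.0° + (180° − 61.3°) = 78.70° from the x-axis; with |PS| = 35.6, S = P + 35.6·(cos 78.70°, sin 78.70°) = (38.61, 8.363). PS is perpendicular to SD; with |SD| = 11.0 on the right of PS, D = S + 11.0·(0.9806, -0.1959) = (49.40, 6.207). Then |HD| = |D − H| = 49.79.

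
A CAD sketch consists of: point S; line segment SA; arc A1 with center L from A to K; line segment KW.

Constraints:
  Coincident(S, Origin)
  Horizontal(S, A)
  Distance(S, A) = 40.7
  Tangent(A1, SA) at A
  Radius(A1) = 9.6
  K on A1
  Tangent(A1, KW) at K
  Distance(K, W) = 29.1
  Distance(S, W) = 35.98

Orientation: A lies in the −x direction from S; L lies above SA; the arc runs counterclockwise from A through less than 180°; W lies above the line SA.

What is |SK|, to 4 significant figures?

32.62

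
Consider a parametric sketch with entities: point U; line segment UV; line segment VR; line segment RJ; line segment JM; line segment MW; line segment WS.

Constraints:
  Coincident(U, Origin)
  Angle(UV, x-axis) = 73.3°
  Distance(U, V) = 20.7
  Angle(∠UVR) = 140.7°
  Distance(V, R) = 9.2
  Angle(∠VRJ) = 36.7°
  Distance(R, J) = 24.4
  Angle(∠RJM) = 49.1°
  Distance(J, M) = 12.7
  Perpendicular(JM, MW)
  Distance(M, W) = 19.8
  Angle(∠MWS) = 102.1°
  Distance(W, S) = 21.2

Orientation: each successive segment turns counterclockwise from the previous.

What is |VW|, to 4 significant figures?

10.85

U is at the origin; UV runs at 73.3° with length 20.7, so V = (5.948, 19.83). ∠UVR = 140.7° gives VR at 112.6° from the x-axis; with |VR| = 9.2, R = (2.413, 28.32). ∠VRJ = 36.7° gives RJ at -104.1° from the x-axis; with |RJ| = 24.4, J = (-3.531, 4.656). ∠RJM = 49.1° gives JM at 26.80° from the x-axis; with |JM| = 12.7, M = (7.804, 10.38). The perpendicularity gives MW at right angles to JM, so MW runs at 116.8°; with |MW| = 19.8, W = (-1.123, 28.05). Then |VW| = |W − V| = 10.85.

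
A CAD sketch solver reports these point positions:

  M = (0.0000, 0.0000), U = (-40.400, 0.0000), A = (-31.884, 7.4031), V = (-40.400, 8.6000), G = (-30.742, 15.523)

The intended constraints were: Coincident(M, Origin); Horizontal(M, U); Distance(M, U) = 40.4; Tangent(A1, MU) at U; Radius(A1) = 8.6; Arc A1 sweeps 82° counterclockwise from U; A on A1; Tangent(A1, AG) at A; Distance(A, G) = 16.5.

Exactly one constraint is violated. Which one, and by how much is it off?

Distance(A, G) = 16.5 — off by 8.30.

M = (0.00, 0.00) ✓; M.y = 0.00, U.y = 0.00 ✓; |MU| = 40.40 ✓; ∠(VU, UM) = 90.00° ✓; |VU| = 8.600 ✓; bearing(V→A) − bearing(V→U) = 82.00° ✓; |VA| = 8.600 ✓; ∠(VA, AG) = 90.01° ✓; |AG| = 8.200 ✗.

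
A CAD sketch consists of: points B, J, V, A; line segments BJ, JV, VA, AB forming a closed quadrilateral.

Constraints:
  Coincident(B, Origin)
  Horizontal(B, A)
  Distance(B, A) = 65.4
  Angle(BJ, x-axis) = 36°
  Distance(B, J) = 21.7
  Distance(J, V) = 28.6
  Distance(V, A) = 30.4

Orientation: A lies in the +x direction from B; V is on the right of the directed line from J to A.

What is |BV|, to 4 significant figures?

37.37

B is at the origin; B and A share the same y with |BA| = 65.4 and A in +x, so A = (65.4, 0). BJ runs at 36.0° with |BJ| = 21.7, so J = (17.56, 12.75). V is determined by |JV| = 28.6 and |VA| = 30.4 together: it lies at the intersection of circle(J, 28.6) and circle(A, 30.4). With |JA| = 49.52, the foot of the radical line on JA is 23.69 from J and the perpendicular offset is √(28.6² − 23.69²) = 16.03. Taking the right-of-JA solution: V = (36.31, -8.836).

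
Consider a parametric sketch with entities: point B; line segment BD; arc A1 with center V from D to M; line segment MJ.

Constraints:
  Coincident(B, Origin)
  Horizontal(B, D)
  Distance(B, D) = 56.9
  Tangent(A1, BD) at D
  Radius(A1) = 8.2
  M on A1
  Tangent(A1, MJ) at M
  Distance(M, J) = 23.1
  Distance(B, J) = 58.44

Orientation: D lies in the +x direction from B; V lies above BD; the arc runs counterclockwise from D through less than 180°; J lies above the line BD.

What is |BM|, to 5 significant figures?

64.747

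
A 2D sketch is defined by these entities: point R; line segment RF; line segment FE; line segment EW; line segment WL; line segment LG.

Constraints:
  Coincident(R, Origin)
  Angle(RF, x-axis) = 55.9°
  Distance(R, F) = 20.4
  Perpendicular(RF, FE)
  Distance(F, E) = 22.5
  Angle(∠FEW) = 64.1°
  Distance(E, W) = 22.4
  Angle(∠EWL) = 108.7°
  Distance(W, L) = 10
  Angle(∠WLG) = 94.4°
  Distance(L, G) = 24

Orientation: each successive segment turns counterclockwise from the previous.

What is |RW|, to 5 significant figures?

12.718

R is at the origin; RF runs at 55.9° with length 20.4, so F = (11.437, 16.892). RF ⟂ FE, so FE runs at 145.90°; with |FE| = 22.5, E = (-7.1943, 29.507). ∠FEW = 64.1° gives EW at -98.200° from the x-axis; with |EW| = 22.4, W = (-10.389, 7.3358). Then |RW| = |W − R| = 12.718.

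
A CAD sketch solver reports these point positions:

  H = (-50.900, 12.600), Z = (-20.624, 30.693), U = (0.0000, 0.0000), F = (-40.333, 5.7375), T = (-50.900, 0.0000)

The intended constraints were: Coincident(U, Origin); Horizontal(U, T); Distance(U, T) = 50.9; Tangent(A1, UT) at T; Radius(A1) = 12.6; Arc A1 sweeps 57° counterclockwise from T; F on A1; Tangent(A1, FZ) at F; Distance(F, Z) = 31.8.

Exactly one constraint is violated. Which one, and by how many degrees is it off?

Tangent(A1, FZ) at F — off by 5.30°.

U = (0.00, 0.00) ✓; U.y = 0.00, T.y = 0.00 ✓; |UT| = 50.90 ✓; ∠(HT, TU) = 90.00° ✓; |HT| = 12.60 ✓; bearing(H→F) − bearing(H→T) = 57.00° ✓; |HF| = 12.60 ✓; ∠(HF, FZ) = 95.30° ✗; |FZ| = 31.80 ✓.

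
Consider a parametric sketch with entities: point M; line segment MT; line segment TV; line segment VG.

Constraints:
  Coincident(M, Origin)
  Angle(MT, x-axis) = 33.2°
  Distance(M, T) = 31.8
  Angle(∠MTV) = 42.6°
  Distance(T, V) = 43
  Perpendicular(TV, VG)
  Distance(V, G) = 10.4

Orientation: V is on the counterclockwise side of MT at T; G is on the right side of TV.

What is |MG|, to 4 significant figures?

37.46

M is at the origin; MT runs at 33.2° with length 31.8, so T = 31.8·(cos 33.2°, sin 33.2°) = (26.61, 17.41). ∠MTV = 42.6°, so TV runs at 33.2° + (180° − 42.6°) = 170.6° from the x-axis; with |TV| = 43.0, V = T + 43.0·(cos 170.6°, sin 170.6°) = (-15.81, 24.44). TV is perpendicular to VG; with |VG| = 10.4 on the right of TV, G = V + 10.4·(0.1633, 0.9866) = (-14.11, 34.70). Then |MG| = |G − M| = 37.46.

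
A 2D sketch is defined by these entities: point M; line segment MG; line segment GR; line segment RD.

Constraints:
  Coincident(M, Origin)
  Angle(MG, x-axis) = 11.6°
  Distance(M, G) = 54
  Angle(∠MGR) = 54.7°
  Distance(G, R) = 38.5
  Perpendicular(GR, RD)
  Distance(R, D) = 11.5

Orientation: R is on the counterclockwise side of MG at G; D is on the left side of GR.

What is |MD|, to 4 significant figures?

33.38

∠MGR = 54.7°, so GR runs at 11.6° + (180° − 54.7°) = 136.9° from the x-axis; with |GR| = 38.5, R = G + 38.5·(cos 136.9°, sin 136.9°) = (24.79, 37.16). The perpendicularity gives RD at right angles to GR; with |RD| = 11.5 on the left of GR, D = R + 11.5·(-0.6833, -0.7302) = (16.93, 28.77). Then |MD| = |D − M| = 33.38.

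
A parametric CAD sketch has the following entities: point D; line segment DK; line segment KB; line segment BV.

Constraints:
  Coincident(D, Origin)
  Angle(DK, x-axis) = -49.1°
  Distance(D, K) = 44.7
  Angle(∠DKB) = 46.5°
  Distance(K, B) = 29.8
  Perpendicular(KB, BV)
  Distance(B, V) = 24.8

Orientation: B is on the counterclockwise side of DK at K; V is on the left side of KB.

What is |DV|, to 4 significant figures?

7.686

D is at the origin; DK runs at -49.1° with length 44.7, so K = 44.7·(cos -49.1°, sin -49.1°) = (29.27, -33.79). ∠DKB = 46.5°, so KB runs at -49.1° + (180° − 46.5°) = 84.40° from the x-axis; with |KB| = 29.8, B = K + 29.8·(cos 84.40°, sin 84.40°) = (32.17, -4.129). KB ⟂ BV; with |BV| = 24.8 on the left of KB, V = B + 24.8·(-0.9952, 0.09758) = (7.493, -1.709). Then |DV| = |V − D| = 7.686.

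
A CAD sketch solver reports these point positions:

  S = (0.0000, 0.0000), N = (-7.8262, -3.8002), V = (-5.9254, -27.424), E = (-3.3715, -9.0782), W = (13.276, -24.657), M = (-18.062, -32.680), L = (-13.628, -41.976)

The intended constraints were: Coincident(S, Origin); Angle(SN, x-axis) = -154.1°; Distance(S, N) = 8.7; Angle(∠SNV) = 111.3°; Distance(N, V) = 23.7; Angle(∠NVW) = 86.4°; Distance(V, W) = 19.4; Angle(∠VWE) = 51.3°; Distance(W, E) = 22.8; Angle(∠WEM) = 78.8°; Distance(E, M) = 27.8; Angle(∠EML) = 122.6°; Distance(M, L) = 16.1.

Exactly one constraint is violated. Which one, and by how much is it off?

Distance(M, L) = 16.1 — off by 5.80.

S = (0.00, 0.00) ✓; SN at -154.1° ✓; |SN| = 8.700 ✓; ∠SNV = 111.3° ✓; |NV| = 23.70 ✓; ∠NVW = 86.40° ✓; |VW| = 19.40 ✓; ∠VWE = 51.30° ✓; |WE| = 22.80 ✓; ∠WEM = 78.80° ✓; |EM| = 27.80 ✓; ∠EML = 122.6° ✓; |ML| = 10.30 ✗.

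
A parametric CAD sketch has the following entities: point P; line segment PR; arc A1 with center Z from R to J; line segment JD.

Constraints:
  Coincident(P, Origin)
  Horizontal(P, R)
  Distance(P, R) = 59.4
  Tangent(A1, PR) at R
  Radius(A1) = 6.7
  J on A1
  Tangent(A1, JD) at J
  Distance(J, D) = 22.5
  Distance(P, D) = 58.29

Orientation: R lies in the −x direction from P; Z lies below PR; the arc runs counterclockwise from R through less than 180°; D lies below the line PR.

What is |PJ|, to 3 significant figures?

65.6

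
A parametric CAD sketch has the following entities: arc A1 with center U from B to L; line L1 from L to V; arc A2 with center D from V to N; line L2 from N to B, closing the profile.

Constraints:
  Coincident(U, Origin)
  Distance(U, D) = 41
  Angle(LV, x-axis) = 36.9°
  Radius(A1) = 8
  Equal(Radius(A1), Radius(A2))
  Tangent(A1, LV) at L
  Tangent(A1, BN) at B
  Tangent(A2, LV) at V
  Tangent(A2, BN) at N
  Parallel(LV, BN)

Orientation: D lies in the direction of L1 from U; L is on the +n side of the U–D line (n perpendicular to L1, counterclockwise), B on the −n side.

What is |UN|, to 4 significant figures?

41.77

The slot axis is L1's direction at 36.9°, so u = (cos 36.9°, sin 36.9°) = (0.7997, 0.6004) and n = (−sin 36.9°, cos 36.9°) = (-0.6004, 0.7997). U is at the origin and D lies 41.0 along u from U, so D = 41.0·u = (32.79, 24.62). Tangency of A1 to both parallel lines with radius 8.0 puts L and B at U ± 8.0·n: L = (-4.803, 6.397), B = (4.803, -6.397). Equal radii place V and N the same way about D: V = D + 8.0·n = (27.98, 31.01), N = D − 8.0·n = (37.59, 18.22). Then |UN| = |N − U| = 41.77.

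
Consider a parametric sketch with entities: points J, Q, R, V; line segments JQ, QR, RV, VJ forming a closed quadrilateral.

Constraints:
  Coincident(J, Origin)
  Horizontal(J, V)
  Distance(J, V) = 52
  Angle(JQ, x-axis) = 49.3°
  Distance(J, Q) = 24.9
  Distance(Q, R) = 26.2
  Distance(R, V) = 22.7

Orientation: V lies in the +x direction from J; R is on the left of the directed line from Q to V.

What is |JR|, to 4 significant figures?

47.11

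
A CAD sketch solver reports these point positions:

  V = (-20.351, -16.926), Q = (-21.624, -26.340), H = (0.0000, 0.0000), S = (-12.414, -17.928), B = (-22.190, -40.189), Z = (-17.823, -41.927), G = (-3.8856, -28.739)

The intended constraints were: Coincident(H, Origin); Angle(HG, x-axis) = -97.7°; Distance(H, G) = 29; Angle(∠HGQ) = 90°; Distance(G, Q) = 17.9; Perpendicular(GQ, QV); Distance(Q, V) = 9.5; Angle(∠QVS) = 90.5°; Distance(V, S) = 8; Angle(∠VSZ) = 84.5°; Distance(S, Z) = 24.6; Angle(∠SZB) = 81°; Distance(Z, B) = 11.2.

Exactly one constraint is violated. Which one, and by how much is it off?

Distance(Z, B) = 11.2 — off by 6.50.

H = (0.00, 0.00) ✓; HG at -97.70° ✓; |HG| = 29.00 ✓; ∠HGQ = 90.00° ✓; |GQ| = 17.90 ✓; ∠(GQ, QV) = 90.00° ✓; |QV| = 9.500 ✓; ∠QVS = 90.51° ✓; |VS| = 8.000 ✓; ∠VSZ = 84.49° ✓; |SZ| = 24.60 ✓; ∠SZB = 81.00° ✓; |ZB| = 4.700 ✗.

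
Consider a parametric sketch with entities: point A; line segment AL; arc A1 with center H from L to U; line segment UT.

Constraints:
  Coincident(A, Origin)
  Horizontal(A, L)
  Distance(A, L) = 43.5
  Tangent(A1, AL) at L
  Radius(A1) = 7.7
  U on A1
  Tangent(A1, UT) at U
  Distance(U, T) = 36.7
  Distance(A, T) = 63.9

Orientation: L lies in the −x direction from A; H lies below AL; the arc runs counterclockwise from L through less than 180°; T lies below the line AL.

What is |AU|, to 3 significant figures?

51.9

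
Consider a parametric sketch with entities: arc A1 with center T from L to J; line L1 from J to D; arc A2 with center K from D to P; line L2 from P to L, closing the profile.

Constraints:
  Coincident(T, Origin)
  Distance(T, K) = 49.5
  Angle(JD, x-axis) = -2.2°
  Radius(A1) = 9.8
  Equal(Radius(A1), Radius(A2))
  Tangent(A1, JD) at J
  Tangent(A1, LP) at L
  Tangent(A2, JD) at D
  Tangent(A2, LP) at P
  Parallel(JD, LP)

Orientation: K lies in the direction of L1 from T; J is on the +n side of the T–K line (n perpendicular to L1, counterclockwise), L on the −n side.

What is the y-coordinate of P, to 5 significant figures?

-11.693

The slot axis is L1's direction at -2.2°, so u = (cos -2.2°, sin -2.2°) = (0.99926, -0.038388) and n = (−sin -2.2°, cos -2.2°) = (0.038388, 0.99926). T is at the origin and K lies 49.5 along u from T, so K = 49.5·u = (49.464, -1.9002). Tangency of A1 to both parallel lines with radius 9.8 puts J and L at T ± 9.8·n: J = (0.37620, 9.7928), L = (-0.37620, -9.7928). Equal radii place D and P the same way about K: D = K + 9.8·n = (49.840, 7.8926), P = K − 9.8·n = (49.087, -11.693). So P.y = -11.693.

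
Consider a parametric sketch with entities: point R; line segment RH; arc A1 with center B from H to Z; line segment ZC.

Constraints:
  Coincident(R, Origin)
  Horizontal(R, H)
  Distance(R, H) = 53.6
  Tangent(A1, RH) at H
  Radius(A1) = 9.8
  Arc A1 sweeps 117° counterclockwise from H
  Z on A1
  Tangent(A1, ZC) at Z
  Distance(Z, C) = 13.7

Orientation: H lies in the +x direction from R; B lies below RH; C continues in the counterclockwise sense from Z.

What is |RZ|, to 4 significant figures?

47.08

Since A1 is tangent to RH there, BH ⟂ RH, so B = H + (0, -9.8) = (53.60, -9.800). On A1, H sits at bearing 90° from B; a 117° counterclockwise sweep puts Z at bearing 207°, so Z = B + 9.8·(cos 207°, sin 207°) = (44.87, -14.25). Then |RZ| = |Z − R| = 47.08.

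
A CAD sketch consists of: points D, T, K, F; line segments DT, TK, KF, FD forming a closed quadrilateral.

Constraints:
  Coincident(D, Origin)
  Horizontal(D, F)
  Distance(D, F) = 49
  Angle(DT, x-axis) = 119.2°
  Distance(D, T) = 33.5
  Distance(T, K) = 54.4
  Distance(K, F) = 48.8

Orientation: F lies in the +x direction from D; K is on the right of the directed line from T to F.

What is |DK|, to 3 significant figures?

21.4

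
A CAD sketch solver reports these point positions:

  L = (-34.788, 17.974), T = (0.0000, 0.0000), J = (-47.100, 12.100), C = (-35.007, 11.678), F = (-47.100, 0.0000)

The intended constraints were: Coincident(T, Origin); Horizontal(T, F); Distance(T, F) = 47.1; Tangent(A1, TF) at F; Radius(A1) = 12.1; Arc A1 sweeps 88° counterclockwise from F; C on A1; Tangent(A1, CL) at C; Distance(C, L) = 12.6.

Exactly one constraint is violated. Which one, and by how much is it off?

Distance(C, L) = 12.6 — off by 6.30.

T = (0.00, 0.00) ✓; T.y = 0.00, F.y = 0.00 ✓; |TF| = 47.10 ✓; ∠(JF, FT) = 90.00° ✓; |JF| = 12.10 ✓; bearing(J→C) − bearing(J→F) = 88.00° ✓; |JC| = 12.10 ✓; ∠(JC, CL) = 89.99° ✓; |CL| = 6.300 ✗.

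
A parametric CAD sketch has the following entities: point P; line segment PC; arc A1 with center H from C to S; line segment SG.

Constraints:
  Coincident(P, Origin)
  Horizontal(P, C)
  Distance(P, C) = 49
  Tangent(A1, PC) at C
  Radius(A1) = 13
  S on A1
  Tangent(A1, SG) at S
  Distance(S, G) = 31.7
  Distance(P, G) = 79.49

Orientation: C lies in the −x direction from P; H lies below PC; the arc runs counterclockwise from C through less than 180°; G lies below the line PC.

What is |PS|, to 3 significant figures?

62.7

P is at the origin; P and C share the same y with |PC| = 49.0 and C on the −x side, so C = (-49.0, 0.00). Since A1 is tangent to PC there, HC ⟂ PC, so H = C + (0, -13) = (-49.0, -13.0). Since HS ⟂ SG (tangency), |HG| = √(13.0² + 31.7²) = 34.3 regardless of where S sits on A1. So G lies on both circle(P, 79.49) and circle(H, 34.3); the below-PC intersection is G = (-67.6, -41.7). S is the foot of the tangent from G: S = (-61.8, -10.6).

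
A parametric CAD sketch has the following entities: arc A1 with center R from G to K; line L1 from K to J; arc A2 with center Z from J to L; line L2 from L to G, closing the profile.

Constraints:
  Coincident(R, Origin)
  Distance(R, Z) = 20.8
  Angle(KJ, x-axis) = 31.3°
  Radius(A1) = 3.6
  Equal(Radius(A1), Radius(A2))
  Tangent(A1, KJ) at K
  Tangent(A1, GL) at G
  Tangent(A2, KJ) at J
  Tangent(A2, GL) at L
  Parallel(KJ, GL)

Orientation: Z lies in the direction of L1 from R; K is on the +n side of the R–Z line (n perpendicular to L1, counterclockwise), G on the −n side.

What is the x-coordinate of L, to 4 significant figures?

19.64

The slot axis is L1's direction at 31.3°, so u = (cos 31.3°, sin 31.3°) = (0.8545, 0.5195) and n = (−sin 31.3°, cos 31.3°) = (-0.5195, 0.8545). R is at the origin and Z lies 20.8 along u from R, so Z = 20.8·u = (17.77, 10.81). Tangency of A1 to both parallel lines with radius 3.6 puts K and G at R ± 3.6·n: K = (-1.870, 3.076), G = (1.870, -3.076). Equal radii place J and L the same way about Z: J = Z + 3.6·n = (15.90, 13.88), L = Z − 3.6·n = (19.64, 7.730). So L.x = 19.64.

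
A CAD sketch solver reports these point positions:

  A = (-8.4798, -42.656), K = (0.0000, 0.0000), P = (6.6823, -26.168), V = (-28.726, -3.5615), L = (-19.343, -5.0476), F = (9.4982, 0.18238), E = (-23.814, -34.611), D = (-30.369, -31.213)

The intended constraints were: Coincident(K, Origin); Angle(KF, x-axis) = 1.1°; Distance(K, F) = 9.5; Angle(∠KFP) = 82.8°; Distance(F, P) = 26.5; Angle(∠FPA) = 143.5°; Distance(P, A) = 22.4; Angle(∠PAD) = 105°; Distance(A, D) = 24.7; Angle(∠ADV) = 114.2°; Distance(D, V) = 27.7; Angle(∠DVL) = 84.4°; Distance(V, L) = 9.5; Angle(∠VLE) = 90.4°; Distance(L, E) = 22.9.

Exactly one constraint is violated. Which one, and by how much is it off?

Distance(L, E) = 22.9 — off by 7.00.

K = (0.00, 0.00) ✓; KF at 1.100° ✓; |KF| = 9.500 ✓; ∠KFP = 82.80° ✓; |FP| = 26.50 ✓; ∠FPA = 143.5° ✓; |PA| = 22.40 ✓; ∠PAD = 105.0° ✓; |AD| = 24.70 ✓; ∠ADV = 114.2° ✓; |DV| = 27.70 ✓; ∠DVL = 84.40° ✓; |VL| = 9.500 ✓; ∠VLE = 90.40° ✓; |LE| = 29.90 ✗.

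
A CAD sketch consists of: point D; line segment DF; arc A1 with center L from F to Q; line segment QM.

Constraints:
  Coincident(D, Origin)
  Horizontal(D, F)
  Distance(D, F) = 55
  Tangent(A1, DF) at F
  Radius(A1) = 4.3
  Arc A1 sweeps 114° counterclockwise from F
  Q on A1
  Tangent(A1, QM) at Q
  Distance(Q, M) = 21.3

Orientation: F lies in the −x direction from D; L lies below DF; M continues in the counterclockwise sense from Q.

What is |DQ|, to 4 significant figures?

59.24

D is at the origin; D and F share the same y with |DF| = 55.0 and F on the −x side, so F = (-55.00, 0.000). Tangency of A1 to DF means the radius LF is perpendicular to DF, so L = F + (0, -4.3) = (-55.00, -4.300). On A1, F sits at bearing 90° from L; a 114° counterclockwise sweep puts Q at bearing 204°, so Q = L + 4.3·(cos 204°, sin 204°) = (-58.93, -6.049). Then |DQ| = |Q − D| = 59.24.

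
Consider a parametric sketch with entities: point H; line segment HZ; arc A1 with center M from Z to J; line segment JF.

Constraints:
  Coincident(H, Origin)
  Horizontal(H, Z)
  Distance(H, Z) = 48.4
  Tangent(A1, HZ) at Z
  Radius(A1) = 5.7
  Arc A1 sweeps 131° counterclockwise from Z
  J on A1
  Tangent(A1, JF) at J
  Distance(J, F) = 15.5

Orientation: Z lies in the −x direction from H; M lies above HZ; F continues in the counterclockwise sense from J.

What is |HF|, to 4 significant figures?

58.24

H is at the origin; HZ is horizontal with |HZ| = 48.4 and Z on the −x side, so Z = (-48.40, 0.000). Since A1 is tangent to HZ there, MZ ⟂ HZ, so M = Z + (0, 5.7) = (-48.40, 5.700). On A1, Z sits at bearing -90° from M; a 131° counterclockwise sweep puts J at bearing 41°, so J = M + 5.7·(cos 41°, sin 41°) = (-44.10, 9.440). A1 meets JF tangentially, so MJ is at right angles to JF, so JF runs along (−sin 41°, cos 41°); with |JF| = 15.5, F = (-54.27, 21.14). Then |HF| = |F − H| = 58.24.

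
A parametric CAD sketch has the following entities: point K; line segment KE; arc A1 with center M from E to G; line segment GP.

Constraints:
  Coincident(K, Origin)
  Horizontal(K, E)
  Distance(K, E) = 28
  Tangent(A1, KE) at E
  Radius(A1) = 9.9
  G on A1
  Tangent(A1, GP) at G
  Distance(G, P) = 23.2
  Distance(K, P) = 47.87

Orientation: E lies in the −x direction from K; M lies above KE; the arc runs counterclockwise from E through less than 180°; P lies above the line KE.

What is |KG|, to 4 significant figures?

25.22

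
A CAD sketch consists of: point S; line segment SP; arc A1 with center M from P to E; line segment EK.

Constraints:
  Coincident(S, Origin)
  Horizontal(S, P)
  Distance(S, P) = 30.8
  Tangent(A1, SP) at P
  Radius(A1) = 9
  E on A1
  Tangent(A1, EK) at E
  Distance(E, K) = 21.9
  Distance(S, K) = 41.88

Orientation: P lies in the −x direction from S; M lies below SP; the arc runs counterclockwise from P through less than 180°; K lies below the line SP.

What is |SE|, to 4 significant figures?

40.81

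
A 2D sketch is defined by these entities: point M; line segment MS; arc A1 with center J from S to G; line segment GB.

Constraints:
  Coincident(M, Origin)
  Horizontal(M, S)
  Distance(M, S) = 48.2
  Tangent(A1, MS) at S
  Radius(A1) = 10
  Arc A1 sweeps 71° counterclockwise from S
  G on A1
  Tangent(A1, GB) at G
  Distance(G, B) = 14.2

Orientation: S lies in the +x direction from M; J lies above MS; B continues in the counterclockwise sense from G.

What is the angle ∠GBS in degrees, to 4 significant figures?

15.91°

M is at the origin; MS is horizontal with |MS| = 48.2 and S on the +x side, so S = (48.20, 0.000). The tangent condition forces JS to be normal to MS, so J = S + (0, 10) = (48.20, 10.00). On A1, S sits at bearing -90° from J; a 71° counterclockwise sweep puts G at bearing -19°, so G = J + 10.0·(cos -19°, sin -19°) = (57.66, 6.744). Tangency of A1 to GB means the radius JG is perpendicular to GB, so GB runs along (−sin -19°, cos -19°); with |GB| = 14.2, B = (62.28, 20.17). Then cos ∠GBS = BG·BS / (|BG||BS|), giving 15.91°.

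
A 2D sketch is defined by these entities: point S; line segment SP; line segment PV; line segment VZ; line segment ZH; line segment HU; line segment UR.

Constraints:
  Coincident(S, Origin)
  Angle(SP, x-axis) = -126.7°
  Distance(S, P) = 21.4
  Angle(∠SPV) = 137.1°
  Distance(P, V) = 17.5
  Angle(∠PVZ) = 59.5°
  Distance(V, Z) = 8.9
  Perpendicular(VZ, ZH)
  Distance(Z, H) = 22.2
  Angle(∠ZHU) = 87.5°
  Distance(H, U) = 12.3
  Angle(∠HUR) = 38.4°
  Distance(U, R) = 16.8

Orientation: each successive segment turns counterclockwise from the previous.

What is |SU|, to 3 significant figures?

32.8

S is at the origin; SP runs at -126.7° with length 21.4, so P = (-12.8, -17.2). ∠SPV = 137.1° gives PV at -83.8° from the x-axis; with |PV| = 17.5, V = (-10.9, -34.6). ∠PVZ = 59.5° gives VZ at 36.7° from the x-axis; with |VZ| = 8.9, Z = (-3.76, -29.2). VZ is perpendicular to ZH, so ZH runs at 127°; with |ZH| = 22.2, H = (-17.0, -11.4). ∠ZHU = 87.5° gives HU at -141° from the x-axis; with |HU| = 12.3, U = (-26.6, -19.2). Then |SU| = |U − S| = 32.8.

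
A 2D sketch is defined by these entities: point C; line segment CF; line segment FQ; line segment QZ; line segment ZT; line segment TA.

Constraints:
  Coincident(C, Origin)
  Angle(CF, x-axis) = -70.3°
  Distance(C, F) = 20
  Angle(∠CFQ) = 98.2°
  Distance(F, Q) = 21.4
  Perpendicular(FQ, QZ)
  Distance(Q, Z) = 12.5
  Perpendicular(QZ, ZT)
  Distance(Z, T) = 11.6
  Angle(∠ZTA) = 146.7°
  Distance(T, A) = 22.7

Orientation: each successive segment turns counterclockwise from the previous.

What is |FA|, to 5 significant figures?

9.1729

The perpendicularity gives ZT at right angles to QZ, so ZT runs at -168.50°; with |ZT| = 11.6, T = (13.853, -4.6265). ∠ZTA = 146.7° gives TA at -135.20° from the x-axis; with |TA| = 22.7, A = (-2.2542, -20.622). Then |FA| = |A − F| = 9.1729.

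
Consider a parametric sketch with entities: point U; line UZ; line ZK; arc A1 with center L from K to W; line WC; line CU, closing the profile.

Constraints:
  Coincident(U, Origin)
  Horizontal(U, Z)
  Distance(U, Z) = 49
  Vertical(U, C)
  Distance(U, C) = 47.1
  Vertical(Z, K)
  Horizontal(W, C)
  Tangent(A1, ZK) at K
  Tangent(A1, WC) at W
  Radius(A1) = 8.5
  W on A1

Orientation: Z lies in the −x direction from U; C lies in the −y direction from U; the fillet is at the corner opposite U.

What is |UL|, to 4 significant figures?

55.95

U is at the origin; U and Z share the same y with |UZ| = 49.0 and Z on the −x side, so Z = (-49.00, 0.000). UC is vertical with |UC| = 47.1 and C on the −y side, so C = (0.000, -47.10). The virtual corner opposite U is at (-49.00, -47.10). A1 meets ZK tangentially, so LK is at right angles to ZK and since A1 is tangent to WC there, LW ⟂ WC, with radius 8.5, so the center L sits 8.5 in from both sides at L = (-40.50, -38.60). Then |UL| = |L − U| = 55.95.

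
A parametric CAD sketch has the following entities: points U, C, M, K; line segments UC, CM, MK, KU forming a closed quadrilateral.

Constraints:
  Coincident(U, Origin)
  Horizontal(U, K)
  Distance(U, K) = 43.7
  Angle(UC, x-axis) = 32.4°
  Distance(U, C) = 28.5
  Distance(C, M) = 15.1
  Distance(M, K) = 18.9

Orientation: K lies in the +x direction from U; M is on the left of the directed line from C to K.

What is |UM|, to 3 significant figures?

42.9

Checks: |CM| = 15.10 ✓; |MK| = 18.90 ✓.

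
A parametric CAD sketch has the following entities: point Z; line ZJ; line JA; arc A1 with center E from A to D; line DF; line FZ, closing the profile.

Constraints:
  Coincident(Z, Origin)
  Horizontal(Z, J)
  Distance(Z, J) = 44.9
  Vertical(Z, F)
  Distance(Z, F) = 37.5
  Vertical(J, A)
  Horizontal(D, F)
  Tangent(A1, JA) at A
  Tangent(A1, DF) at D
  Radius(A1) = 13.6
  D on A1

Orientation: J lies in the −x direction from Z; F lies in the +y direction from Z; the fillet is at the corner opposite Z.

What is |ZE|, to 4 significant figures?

39.38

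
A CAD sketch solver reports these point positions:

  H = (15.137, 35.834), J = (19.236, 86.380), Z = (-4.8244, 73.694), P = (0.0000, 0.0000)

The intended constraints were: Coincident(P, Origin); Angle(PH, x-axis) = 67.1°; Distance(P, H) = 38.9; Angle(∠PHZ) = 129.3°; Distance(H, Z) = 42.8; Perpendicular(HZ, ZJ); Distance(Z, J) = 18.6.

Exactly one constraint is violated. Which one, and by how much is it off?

Distance(Z, J) = 18.6 — off by 8.60.

P = (0.00, 0.00) ✓; PH at 67.10° ✓; |PH| = 38.90 ✓; ∠PHZ = 129.3° ✓; |HZ| = 42.80 ✓; ∠(HZ, ZJ) = 90.00° ✓; |ZJ| = 27.20 ✗.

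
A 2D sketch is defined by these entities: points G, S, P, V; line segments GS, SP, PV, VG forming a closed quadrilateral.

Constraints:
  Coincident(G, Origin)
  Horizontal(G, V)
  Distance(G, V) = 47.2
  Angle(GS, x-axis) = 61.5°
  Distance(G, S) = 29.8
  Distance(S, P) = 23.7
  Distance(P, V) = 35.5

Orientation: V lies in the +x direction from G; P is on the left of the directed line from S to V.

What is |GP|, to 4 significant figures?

49.91

G is at the origin; G and V share the same y with |GV| = 47.2 and V in +x, so V = (47.2, 0). GS runs at 61.5° with |GS| = 29.8, so S = (14.22, 26.19). P is determined by |SP| = 23.7 and |PV| = 35.5 together: it lies at the intersection of circle(S, 23.7) and circle(V, 35.5). With |SV| = 42.11, the foot of the radical line on SV is 12.76 from S and the perpendicular offset is √(23.7² − 12.76²) = 19.97. Taking the left-of-SV solution: P = (36.63, 33.89).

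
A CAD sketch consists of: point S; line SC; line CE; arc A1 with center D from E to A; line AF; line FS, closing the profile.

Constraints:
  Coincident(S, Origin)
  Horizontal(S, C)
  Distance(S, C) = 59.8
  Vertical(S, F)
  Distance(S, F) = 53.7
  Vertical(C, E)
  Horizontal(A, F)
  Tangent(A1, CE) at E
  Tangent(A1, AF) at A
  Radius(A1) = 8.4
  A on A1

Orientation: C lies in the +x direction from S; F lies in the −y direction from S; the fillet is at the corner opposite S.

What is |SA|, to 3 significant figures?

74.3

S is at the origin; SC is horizontal with |SC| = 59.8 and C on the +x side, so C = (59.8, 0.00). S and F share the same x with |SF| = 53.7 and F on the −y side, so F = (0.00, -53.7). The virtual corner opposite S is at (59.8, -53.7). Tangency of A1 to CE means the radius DE is perpendicular to CE and the tangent condition forces DA to be normal to AF, with radius 8.4, so the center D sits 8.4 in from both sides at D = (51.4, -45.3). That places the tangent points at E = (59.8, -45.3) on CE and A = (51.4, -53.7) on AF. Then |SA| = |A − S| = 74.3.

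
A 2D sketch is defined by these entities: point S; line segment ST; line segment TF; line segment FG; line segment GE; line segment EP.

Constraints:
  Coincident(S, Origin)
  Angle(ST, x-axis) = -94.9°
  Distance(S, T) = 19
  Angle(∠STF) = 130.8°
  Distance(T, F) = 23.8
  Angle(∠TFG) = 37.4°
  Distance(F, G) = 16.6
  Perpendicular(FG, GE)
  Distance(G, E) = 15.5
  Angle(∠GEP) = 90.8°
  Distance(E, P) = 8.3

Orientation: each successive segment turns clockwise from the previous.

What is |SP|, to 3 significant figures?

29.6

S is at the origin; ST runs at -94.9° with length 19.0, so T = (-1.62, -18.9). ∠STF = 130.8° gives TF at -144° from the x-axis; with |TF| = 23.8, F = (-20.9, -32.9). ∠TFG = 37.4° gives FG at 73.3° from the x-axis; with |FG| = 16.6, G = (-16.1, -17.0). The perpendicularity gives GE at right angles to FG, so GE runs at -16.7°; with |GE| = 15.5, E = (-1.29, -21.4). ∠GEP = 90.8° gives EP at -106° from the x-axis; with |EP| = 8.3, P = (-3.56, -29.4). Then |SP| = |P − S| = 29.6.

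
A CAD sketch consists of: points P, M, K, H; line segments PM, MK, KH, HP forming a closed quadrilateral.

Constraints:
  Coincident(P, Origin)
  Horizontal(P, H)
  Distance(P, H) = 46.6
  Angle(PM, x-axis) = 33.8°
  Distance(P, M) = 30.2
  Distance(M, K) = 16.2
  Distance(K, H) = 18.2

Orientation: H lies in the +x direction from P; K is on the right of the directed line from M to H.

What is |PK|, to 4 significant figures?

28.44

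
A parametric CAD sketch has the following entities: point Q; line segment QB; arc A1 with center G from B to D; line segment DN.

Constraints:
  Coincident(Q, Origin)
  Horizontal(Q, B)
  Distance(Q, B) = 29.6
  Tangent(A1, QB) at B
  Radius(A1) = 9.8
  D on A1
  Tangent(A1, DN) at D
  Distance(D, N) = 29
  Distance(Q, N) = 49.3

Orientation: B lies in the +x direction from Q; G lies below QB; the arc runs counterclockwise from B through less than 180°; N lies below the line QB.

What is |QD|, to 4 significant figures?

23.76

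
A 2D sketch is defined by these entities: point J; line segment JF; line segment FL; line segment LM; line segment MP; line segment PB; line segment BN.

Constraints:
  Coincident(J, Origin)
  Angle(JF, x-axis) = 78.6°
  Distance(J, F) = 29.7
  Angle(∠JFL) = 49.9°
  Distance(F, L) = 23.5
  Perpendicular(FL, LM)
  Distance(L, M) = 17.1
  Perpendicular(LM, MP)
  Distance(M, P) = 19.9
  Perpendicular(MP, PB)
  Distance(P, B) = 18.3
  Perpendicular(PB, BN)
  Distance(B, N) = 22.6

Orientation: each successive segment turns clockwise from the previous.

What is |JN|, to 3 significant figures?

24.9

J is at the origin; JF runs at 78.6° with length 29.7, so F = (5.87, 29.1). ∠JFL = 49.9° gives FL at -51.5° from the x-axis; with |FL| = 23.5, L = (20.5, 10.7). FL is perpendicular to LM, so LM runs at -142°; with |LM| = 17.1, M = (7.12, 0.0778). LM ⟂ MP, so MP runs at 128°; with |MP| = 19.9, P = (-5.27, 15.7). MP ⟂ PB, so PB runs at 38.5°; with |PB| = 18.3, B = (9.05, 27.0). PB ⟂ BN, so BN runs at -51.5°; with |BN| = 22.6, N = (23.1, 9.36). Then |JN| = |N − J| = 24.9.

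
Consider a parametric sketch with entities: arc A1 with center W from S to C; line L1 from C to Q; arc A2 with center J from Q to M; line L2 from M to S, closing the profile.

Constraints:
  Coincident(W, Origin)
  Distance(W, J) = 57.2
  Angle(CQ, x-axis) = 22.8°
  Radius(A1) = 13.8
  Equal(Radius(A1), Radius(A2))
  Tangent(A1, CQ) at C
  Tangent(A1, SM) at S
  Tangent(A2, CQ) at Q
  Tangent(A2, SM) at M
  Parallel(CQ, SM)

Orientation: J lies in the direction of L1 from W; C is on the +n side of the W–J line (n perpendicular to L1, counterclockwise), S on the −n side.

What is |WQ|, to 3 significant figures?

58.8

Tangency of A1 to both parallel lines with radius 13.8 puts C and S at W ± 13.8·n: C = (-5.35, 12.7), S = (5.35, -12.7). Equal radii place Q and M the same way about J: Q = J + 13.8·n = (47.4, 34.9), M = J − 13.8·n = (58.1, 9.44). Then |WQ| = |Q − W| = 58.8.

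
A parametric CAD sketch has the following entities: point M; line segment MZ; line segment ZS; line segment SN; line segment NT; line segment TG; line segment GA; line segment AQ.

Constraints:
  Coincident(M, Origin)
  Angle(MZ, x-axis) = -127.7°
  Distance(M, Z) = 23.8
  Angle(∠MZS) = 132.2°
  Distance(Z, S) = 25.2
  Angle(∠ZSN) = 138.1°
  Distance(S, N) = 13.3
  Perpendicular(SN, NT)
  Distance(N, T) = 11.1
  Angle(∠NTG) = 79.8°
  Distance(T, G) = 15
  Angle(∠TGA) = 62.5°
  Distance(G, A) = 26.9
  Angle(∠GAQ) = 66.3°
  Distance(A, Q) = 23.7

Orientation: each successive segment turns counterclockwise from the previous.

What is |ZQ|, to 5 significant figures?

45.951

M is at the origin; MZ runs at -127.7° with length 23.8, so Z = (-14.554, -18.831). ∠MZS = 132.2° gives ZS at -79.900° from the x-axis; with |ZS| = 25.2, S = (-10.135, -43.641). ∠ZSN = 138.1° gives SN at -38.000° from the x-axis; with |SN| = 13.3, N = (0.34544, -51.829). The perpendicularity gives NT at right angles to SN, so NT runs at 52.000°; with |NT| = 11.1, T = (7.1793, -43.082). ∠NTG = 79.8° gives TG at 152.20° from the x-axis; with |TG| = 15.0, G = (-6.0894, -36.086). ∠TGA = 62.5° gives GA at -90.300° from the x-axis; with |GA| = 26.9, A = (-6.2303, -62.986). ∠GAQ = 66.3° gives AQ at 23.400° from the x-axis; with |AQ| = 23.7, Q = (15.521, -53.573). Then |ZQ| = |Q − Z| = 45.951.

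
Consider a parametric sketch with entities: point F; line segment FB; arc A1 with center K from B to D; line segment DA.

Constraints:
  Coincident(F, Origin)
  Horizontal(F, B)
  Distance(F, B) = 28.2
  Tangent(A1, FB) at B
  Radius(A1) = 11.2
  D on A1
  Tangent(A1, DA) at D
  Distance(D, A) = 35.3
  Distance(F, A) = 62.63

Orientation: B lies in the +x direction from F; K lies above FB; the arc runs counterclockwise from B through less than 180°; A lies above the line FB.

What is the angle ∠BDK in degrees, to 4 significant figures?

48.62°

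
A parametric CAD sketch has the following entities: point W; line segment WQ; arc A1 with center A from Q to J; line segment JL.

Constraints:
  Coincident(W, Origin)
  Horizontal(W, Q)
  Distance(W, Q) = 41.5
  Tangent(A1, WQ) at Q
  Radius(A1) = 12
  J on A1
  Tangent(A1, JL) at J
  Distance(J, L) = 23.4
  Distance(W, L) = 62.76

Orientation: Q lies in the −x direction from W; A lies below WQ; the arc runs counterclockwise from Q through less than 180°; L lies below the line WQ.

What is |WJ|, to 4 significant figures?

55.05

Checks: |AJ| = 12.00 ✓; ∠(AJ, JL) = 90.00° ✓; |JL| = 23.40 ✓; |WL| = 62.76 ✓.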